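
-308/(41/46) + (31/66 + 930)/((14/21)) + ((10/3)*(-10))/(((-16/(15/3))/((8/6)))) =17275631/16236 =1064.03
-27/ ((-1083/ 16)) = 144/ 361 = 0.40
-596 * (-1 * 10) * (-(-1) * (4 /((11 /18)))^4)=160168181760 /14641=10939702.33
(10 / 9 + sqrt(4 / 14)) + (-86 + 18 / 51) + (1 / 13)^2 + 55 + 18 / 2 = -530845 / 25857 + sqrt(14) / 7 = -20.00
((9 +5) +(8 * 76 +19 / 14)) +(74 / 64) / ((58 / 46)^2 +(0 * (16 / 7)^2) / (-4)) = 117567523 / 188384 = 624.08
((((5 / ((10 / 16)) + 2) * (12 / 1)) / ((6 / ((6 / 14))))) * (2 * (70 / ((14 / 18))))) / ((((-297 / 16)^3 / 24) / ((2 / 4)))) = -6553600 / 2264031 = -2.89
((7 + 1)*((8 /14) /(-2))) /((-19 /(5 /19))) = 80 /2527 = 0.03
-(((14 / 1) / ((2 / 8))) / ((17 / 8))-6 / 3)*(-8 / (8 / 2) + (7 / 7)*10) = -194.82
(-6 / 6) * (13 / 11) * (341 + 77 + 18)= -5668 / 11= -515.27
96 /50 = 48 /25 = 1.92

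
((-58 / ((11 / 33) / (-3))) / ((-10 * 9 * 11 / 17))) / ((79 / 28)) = -13804 / 4345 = -3.18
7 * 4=28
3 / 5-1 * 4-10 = -67 / 5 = -13.40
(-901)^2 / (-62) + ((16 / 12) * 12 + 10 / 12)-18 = -13094.73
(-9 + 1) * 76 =-608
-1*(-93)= 93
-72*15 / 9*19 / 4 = -570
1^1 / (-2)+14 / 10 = 9 / 10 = 0.90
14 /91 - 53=-687 /13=-52.85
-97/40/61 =-97/2440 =-0.04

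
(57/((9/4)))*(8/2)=304/3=101.33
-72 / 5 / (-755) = 72 / 3775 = 0.02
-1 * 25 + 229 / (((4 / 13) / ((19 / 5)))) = 56063 / 20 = 2803.15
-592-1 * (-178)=-414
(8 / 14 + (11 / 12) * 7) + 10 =1427 / 84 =16.99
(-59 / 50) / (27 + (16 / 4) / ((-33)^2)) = -0.04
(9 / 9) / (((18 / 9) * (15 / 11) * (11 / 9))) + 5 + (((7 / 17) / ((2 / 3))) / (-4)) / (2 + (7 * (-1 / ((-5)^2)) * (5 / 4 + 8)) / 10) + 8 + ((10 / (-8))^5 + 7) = 2600300667 / 151536640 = 17.16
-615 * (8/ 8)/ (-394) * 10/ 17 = 3075/ 3349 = 0.92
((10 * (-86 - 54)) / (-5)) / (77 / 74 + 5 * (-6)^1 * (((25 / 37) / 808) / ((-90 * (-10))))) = 50225280 / 186643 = 269.10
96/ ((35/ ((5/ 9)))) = 32/ 21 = 1.52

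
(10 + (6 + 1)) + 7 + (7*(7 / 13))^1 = 361 / 13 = 27.77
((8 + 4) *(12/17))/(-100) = -36/425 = -0.08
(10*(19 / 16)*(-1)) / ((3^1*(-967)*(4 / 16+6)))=19 / 29010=0.00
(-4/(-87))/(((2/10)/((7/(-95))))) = -28/1653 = -0.02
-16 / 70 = -8 / 35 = -0.23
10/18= 0.56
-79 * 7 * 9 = -4977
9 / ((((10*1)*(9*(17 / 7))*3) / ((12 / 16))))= 7 / 680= 0.01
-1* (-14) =14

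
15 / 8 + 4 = 47 / 8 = 5.88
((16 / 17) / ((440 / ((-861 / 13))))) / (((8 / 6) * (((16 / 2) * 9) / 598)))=-6601 / 7480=-0.88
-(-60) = 60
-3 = -3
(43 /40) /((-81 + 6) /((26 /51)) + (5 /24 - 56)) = -1677 /316535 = -0.01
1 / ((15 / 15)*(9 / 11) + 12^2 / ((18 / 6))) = 11 / 537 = 0.02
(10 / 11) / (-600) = -1 / 660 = -0.00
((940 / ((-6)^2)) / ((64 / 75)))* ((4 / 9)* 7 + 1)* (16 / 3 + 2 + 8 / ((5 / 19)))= 12303425 / 2592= 4746.69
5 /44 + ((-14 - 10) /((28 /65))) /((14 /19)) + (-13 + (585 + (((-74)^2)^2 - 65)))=64651988173 /2156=29987007.50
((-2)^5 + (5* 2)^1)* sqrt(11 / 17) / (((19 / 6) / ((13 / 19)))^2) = -133848* sqrt(187) / 2215457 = -0.83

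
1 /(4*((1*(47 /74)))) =37 /94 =0.39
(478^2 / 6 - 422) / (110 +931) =112976 / 3123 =36.18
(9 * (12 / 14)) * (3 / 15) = 54 / 35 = 1.54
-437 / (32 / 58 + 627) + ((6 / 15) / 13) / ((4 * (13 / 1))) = -0.70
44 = 44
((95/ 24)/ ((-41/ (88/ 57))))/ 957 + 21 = 674158/ 32103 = 21.00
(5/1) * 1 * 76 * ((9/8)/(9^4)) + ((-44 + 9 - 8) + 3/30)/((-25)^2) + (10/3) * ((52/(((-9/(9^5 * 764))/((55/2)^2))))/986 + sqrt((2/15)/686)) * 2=-1496884953407035969/1123115625 + 4 * sqrt(105)/441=-1332796837.64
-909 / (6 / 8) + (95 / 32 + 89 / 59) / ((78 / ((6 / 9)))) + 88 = -248278651 / 220896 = -1123.96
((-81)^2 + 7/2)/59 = 13129/118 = 111.26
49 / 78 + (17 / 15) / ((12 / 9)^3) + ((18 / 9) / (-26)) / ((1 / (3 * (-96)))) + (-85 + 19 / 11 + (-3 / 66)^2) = -90620633 / 1510080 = -60.01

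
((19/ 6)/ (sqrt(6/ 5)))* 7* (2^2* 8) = 647.53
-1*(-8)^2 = -64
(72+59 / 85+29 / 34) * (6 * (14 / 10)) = 262563 / 425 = 617.80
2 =2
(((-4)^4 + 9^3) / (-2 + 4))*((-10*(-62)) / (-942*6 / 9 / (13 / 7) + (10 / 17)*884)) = 10075 / 6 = 1679.17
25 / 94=0.27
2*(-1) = -2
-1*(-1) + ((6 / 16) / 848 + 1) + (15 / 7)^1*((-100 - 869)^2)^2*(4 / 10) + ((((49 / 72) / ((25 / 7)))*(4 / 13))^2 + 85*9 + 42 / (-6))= 307032210330092342957053 / 406289520000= 755698080349.43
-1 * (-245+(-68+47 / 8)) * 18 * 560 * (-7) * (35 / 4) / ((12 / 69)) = -4361236425 / 4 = -1090309106.25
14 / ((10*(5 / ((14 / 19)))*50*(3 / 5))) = 49 / 7125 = 0.01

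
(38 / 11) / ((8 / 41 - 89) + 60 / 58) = -45182 / 1147949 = -0.04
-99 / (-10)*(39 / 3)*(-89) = -114543 / 10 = -11454.30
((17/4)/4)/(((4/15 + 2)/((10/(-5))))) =-15/16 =-0.94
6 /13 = 0.46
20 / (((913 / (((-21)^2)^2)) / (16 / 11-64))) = -266460.08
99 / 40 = 2.48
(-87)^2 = 7569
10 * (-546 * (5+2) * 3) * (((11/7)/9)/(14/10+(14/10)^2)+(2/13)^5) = -511374595/85683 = -5968.22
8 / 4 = 2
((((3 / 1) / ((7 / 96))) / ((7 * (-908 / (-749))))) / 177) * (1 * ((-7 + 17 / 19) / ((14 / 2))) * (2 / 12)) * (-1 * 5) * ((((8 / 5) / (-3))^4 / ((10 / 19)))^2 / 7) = 3956537294848 / 58867021951171875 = 0.00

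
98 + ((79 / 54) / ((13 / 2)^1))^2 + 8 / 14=98.62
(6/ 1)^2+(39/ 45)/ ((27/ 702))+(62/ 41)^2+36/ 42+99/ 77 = 11113271/ 176505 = 62.96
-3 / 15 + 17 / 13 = 72 / 65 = 1.11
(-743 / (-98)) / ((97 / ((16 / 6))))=2972 / 14259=0.21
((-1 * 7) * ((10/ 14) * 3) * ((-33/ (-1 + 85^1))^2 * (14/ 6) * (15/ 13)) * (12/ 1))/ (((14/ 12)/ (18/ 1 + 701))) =-58724325/ 1274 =-46094.45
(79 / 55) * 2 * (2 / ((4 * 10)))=79 / 550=0.14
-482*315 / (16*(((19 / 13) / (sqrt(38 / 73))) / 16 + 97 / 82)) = -7246.37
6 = 6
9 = 9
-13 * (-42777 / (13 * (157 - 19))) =309.98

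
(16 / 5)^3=4096 / 125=32.77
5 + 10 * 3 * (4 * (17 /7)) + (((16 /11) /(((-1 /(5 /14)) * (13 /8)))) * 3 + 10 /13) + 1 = 297536 /1001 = 297.24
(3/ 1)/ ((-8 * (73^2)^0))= -3/ 8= -0.38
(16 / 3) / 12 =4 / 9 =0.44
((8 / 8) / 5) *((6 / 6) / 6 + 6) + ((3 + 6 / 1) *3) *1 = 847 / 30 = 28.23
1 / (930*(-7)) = -1 / 6510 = -0.00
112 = 112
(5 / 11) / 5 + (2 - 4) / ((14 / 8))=-81 / 77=-1.05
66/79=0.84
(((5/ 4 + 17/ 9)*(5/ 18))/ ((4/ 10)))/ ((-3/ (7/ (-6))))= 19775/ 23328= 0.85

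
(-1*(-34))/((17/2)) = 4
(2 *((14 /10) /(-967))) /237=-0.00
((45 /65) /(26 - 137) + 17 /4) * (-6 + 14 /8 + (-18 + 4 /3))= -2049415 /23088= -88.77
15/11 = 1.36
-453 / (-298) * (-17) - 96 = -36309 / 298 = -121.84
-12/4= -3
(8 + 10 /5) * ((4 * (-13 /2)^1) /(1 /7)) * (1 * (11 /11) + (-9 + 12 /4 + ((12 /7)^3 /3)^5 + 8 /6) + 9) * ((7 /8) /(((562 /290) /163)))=-204456024108375980200 /81677435773101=-2503213.06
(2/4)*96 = 48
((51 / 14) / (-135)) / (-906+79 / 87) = 493 / 16536030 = 0.00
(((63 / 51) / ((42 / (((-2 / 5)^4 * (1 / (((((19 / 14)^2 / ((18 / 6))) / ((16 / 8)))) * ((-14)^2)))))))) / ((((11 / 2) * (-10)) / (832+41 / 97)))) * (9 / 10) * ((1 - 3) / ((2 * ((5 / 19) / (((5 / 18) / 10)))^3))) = 0.00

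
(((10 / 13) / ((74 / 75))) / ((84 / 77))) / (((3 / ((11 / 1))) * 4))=15125 / 23088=0.66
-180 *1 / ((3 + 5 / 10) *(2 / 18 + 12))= -3240 / 763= -4.25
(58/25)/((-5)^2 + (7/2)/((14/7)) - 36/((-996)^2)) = 0.09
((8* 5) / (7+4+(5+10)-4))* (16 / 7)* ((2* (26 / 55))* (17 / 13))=4352 / 847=5.14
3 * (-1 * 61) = -183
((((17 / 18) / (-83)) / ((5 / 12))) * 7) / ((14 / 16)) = -272 / 1245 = -0.22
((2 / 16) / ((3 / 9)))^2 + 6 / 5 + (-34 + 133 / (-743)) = -7807653 / 237760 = -32.84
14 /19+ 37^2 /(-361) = -1103 /361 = -3.06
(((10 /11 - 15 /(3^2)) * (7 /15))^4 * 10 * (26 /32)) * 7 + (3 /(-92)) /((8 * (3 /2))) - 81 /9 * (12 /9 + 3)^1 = -1347335371903 /35349933168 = -38.11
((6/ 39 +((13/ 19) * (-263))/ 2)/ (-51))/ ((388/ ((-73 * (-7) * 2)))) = 22673581/ 4887636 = 4.64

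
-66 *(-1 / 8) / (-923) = -33 / 3692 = -0.01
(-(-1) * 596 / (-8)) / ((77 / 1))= -149 / 154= -0.97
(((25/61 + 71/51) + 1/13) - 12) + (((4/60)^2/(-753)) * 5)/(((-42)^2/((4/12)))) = -24466760090261/2417405101020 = -10.12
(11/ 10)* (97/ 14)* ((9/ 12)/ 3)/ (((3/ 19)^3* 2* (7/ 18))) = 7318553/ 11760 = 622.33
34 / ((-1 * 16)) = -17 / 8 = -2.12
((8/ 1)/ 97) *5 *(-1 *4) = -160/ 97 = -1.65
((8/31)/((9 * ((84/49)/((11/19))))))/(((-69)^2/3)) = 154/25238061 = 0.00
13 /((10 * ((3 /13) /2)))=169 /15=11.27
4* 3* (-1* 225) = -2700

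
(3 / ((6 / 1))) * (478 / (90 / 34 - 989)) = -4063 / 16768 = -0.24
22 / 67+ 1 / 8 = 243 / 536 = 0.45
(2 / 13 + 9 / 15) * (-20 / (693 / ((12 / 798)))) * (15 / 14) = -20 / 57057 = -0.00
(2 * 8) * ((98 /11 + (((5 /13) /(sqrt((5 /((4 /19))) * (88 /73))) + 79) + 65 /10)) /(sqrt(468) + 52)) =-24924 * sqrt(13) /6149 - 12 * sqrt(1983410) /1518803 + 8 * sqrt(152570) /116831 + 16616 /473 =20.53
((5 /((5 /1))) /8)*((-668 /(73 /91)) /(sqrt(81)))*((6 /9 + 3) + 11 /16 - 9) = 3388931 /63072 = 53.73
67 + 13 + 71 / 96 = 7751 / 96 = 80.74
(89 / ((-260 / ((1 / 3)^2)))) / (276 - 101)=-89 / 409500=-0.00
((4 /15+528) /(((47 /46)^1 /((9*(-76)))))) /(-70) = 5936208 /1175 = 5052.09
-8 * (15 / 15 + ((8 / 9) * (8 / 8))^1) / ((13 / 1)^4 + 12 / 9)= -136 / 257061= -0.00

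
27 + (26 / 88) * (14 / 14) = 1201 / 44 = 27.30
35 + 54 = 89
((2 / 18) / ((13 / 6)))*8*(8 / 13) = 0.25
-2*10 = -20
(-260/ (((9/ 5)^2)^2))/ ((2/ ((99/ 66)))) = -40625/ 2187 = -18.58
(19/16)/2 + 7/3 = 281/96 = 2.93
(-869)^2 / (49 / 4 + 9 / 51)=60770.35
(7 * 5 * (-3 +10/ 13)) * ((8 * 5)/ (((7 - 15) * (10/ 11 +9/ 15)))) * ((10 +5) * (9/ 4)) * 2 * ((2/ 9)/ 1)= 4186875/ 1079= 3880.33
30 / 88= 15 / 44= 0.34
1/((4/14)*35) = 1/10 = 0.10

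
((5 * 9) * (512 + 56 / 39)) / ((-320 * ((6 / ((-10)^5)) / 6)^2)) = -9386250000000 / 13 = -722019230769.23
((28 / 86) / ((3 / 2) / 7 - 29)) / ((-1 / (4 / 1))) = 784 / 17329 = 0.05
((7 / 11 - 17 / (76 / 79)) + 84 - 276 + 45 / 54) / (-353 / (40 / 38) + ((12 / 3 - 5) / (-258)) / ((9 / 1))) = 1010397015 / 1627444753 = 0.62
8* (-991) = -7928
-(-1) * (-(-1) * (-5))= -5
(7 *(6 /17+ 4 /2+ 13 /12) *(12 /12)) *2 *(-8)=-19628 /51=-384.86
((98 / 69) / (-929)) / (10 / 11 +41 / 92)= -4312 / 3820977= -0.00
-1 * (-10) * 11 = 110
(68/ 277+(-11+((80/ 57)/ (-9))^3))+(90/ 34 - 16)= -15328527742834/ 635741827173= -24.11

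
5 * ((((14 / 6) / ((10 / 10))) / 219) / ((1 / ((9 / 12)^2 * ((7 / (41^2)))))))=245 / 1963408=0.00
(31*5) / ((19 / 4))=620 / 19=32.63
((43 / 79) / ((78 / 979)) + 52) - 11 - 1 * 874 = -5090849 / 6162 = -826.17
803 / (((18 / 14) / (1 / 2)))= 5621 / 18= 312.28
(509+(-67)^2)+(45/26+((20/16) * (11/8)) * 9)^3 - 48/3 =724953885547/71991296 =10070.02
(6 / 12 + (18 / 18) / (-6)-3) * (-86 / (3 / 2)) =1376 / 9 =152.89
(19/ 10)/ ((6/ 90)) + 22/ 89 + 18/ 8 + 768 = 284443/ 356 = 799.00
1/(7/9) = 9/7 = 1.29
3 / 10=0.30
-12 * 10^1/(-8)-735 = -720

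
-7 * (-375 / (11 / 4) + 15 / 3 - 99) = 1612.55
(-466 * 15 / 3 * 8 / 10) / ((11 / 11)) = -1864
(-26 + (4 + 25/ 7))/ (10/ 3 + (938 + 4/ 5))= -1935/ 98924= -0.02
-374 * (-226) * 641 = 54179884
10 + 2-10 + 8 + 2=12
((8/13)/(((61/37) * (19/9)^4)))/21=647352/723411871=0.00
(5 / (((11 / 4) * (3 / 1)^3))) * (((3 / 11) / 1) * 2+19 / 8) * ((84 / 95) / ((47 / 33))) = 3598 / 29469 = 0.12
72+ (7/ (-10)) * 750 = -453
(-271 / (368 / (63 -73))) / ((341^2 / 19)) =25745 / 21395704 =0.00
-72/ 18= -4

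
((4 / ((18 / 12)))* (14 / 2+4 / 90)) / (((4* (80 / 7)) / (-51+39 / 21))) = -13631 / 675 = -20.19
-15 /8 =-1.88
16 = 16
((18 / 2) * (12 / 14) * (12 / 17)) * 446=289008 / 119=2428.64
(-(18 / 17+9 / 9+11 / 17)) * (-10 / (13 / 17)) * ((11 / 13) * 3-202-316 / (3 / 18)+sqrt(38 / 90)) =-12530860 / 169+92 * sqrt(95) / 39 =-74124.11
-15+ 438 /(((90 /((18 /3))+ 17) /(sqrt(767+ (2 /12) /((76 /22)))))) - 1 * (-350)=335+ 4453 * sqrt(2679) /608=714.08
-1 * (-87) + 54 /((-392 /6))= 8445 /98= 86.17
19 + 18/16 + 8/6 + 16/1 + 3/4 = 917/24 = 38.21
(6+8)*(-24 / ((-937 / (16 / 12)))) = 448 / 937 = 0.48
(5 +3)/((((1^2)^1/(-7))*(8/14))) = -98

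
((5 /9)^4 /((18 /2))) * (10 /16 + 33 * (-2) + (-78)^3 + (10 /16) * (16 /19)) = -45088600625 /8975448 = -5023.55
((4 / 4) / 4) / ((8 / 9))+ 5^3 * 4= 16009 / 32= 500.28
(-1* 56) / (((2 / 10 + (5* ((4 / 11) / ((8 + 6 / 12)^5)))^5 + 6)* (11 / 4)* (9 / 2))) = -0.73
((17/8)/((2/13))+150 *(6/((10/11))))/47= 16061/752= 21.36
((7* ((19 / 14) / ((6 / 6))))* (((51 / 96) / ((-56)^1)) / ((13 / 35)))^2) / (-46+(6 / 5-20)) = -686375 / 7176978432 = -0.00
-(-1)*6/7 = 6/7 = 0.86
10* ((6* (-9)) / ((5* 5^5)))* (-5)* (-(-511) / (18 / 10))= 6132 / 125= 49.06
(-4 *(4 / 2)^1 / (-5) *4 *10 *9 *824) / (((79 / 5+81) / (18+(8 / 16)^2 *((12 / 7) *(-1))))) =72973440 / 847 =86155.18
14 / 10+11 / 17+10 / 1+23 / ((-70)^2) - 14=-162289 / 83300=-1.95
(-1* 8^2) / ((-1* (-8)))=-8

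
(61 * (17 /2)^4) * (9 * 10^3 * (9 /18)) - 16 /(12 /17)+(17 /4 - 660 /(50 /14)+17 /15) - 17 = 8597441623 /6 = 1432906937.17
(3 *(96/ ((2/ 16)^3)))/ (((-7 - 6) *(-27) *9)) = 46.68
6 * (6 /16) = 9 /4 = 2.25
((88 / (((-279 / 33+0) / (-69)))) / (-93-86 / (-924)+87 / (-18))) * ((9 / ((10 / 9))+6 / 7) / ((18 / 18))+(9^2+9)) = -424112502 / 583265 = -727.14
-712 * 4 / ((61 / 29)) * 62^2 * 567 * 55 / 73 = -9900727562880 / 4453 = -2223383688.05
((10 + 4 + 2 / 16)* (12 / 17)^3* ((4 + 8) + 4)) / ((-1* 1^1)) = -390528 / 4913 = -79.49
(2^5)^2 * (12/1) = 12288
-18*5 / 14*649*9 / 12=-87615 / 28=-3129.11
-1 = -1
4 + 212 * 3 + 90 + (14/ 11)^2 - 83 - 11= 637.62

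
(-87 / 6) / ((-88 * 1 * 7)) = 29 / 1232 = 0.02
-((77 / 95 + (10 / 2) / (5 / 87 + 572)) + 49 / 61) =-467960513 / 288411355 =-1.62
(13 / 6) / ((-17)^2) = 0.01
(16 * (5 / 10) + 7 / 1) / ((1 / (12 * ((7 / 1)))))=1260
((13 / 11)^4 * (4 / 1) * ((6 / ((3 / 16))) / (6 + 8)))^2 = 3341233033216 / 10503585169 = 318.10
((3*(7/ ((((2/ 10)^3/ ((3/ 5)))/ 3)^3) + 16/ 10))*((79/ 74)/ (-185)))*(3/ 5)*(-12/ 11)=1700734252878/ 1882375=903504.48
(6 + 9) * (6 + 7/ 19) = 1815/ 19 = 95.53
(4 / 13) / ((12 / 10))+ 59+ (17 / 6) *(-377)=-78695 / 78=-1008.91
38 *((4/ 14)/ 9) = 76/ 63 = 1.21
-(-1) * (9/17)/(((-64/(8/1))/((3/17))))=-27/2312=-0.01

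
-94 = -94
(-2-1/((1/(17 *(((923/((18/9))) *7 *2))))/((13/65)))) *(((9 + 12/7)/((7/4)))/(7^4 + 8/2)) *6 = -7908984/23569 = -335.57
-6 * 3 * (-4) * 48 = 3456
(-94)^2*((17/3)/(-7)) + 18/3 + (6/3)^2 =-150002/21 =-7142.95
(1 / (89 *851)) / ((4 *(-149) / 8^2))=-16 / 11285111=-0.00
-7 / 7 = -1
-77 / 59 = -1.31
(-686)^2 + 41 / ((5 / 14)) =2353554 / 5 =470710.80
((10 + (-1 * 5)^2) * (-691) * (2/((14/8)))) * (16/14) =-221120/7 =-31588.57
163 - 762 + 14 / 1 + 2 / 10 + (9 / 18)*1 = -5843 / 10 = -584.30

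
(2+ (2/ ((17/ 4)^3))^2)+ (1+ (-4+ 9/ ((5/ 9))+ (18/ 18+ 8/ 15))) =6058775579/ 362063535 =16.73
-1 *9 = -9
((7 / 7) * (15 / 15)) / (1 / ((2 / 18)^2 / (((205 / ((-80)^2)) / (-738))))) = -2560 / 9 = -284.44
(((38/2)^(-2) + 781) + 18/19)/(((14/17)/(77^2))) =2032303658/361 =5629650.02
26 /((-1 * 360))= -13 /180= -0.07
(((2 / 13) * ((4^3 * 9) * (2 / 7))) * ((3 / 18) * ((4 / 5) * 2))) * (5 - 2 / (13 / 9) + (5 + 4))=503808 / 5915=85.17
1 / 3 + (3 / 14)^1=0.55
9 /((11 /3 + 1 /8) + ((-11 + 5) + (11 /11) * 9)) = 216 /163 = 1.33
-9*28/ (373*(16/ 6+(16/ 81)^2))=-59049/ 236482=-0.25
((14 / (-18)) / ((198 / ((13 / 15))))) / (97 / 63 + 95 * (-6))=637 / 106364610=0.00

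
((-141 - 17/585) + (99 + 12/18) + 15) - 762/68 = -747233/19890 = -37.57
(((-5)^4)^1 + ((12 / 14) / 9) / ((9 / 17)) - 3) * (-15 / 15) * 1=-117592 / 189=-622.18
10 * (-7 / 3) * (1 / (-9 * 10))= 7 / 27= 0.26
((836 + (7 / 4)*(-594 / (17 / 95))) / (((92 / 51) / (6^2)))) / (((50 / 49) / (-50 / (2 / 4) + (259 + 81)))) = -2684329956 / 115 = -23341999.62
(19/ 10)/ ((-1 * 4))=-19/ 40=-0.48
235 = 235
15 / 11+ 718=7913 / 11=719.36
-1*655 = -655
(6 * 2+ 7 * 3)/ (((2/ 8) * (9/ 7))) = 308/ 3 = 102.67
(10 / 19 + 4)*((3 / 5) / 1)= 258 / 95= 2.72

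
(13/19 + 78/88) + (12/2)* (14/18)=15643/2508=6.24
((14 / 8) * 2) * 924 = 3234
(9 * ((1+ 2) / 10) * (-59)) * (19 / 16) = -30267 / 160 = -189.17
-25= -25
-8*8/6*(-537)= 5728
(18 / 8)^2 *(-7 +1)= -243 / 8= -30.38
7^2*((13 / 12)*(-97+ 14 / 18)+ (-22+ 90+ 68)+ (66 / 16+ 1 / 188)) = 17853199 / 10152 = 1758.59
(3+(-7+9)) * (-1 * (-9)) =45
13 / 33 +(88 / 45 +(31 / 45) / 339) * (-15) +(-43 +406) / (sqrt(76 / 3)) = -324086 / 11187 +363 * sqrt(57) / 38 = 43.15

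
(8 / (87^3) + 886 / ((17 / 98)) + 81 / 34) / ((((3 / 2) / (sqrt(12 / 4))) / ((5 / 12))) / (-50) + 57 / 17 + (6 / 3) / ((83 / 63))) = 1674808653247134875 * sqrt(3) / 324001918806783516 + 11721286641258296875 / 11172479958854604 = 1058.07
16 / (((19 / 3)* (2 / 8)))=192 / 19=10.11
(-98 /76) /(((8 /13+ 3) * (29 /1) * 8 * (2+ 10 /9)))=-819 /1657408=-0.00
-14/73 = -0.19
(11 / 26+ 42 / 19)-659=-324245 / 494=-656.37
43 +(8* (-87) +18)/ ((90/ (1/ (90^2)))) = 5224387/ 121500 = 43.00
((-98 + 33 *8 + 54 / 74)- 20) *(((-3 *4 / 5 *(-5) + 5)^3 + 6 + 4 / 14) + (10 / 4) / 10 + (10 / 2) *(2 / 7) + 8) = 723225.60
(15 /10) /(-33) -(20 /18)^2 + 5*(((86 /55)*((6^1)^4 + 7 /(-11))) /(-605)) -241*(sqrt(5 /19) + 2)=-5929836343 /11859210 -241*sqrt(95) /19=-623.65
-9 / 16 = -0.56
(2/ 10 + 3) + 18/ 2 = 61/ 5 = 12.20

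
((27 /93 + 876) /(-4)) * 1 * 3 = -81495 /124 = -657.22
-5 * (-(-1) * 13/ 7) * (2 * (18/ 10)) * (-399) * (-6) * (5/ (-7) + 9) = -4641624/ 7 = -663089.14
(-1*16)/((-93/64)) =1024/93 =11.01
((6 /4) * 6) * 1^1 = 9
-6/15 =-2/5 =-0.40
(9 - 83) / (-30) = 37 / 15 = 2.47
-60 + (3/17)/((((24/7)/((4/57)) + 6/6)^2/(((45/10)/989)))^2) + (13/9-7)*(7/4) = -619180020019377824083/8880669609839757252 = -69.72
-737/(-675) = 737/675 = 1.09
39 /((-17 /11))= -429 /17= -25.24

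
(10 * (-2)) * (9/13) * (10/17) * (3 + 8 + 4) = -27000/221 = -122.17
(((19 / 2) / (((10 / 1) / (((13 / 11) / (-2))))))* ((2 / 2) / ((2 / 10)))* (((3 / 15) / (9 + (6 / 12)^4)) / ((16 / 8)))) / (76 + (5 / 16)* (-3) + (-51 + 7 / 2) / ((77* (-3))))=-82992 / 201688475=-0.00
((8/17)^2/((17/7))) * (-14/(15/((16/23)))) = -100352/1694985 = -0.06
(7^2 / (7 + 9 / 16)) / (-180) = -196 / 5445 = -0.04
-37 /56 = -0.66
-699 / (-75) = 233 / 25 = 9.32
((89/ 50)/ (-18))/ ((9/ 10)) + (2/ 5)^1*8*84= 217639/ 810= 268.69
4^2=16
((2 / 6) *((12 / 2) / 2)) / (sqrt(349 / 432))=12 *sqrt(1047) / 349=1.11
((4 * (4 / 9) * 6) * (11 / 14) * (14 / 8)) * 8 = 352 / 3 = 117.33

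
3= 3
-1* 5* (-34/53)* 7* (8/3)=9520/159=59.87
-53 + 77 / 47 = -2414 / 47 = -51.36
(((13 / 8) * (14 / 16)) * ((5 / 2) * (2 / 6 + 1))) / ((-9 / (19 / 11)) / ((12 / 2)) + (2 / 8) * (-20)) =-8645 / 10704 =-0.81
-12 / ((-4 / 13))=39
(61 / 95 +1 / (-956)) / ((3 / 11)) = 213477 / 90820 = 2.35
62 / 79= 0.78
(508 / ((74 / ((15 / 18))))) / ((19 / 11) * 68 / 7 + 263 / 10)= 488950 / 3681981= 0.13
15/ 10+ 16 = 35/ 2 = 17.50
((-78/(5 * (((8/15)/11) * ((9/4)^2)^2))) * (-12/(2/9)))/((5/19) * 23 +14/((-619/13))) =19570304/166239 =117.72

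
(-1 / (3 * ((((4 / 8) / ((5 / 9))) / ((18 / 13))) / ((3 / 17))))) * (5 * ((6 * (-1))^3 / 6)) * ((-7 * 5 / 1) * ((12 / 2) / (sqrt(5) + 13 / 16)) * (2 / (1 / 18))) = -40395.79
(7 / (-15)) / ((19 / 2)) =-14 / 285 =-0.05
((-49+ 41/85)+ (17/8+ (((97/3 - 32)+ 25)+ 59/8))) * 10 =-6979/51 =-136.84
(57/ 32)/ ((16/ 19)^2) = 20577/ 8192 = 2.51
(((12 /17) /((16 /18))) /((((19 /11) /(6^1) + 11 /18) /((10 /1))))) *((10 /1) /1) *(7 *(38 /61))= 35550900 /92293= 385.20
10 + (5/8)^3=5245/512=10.24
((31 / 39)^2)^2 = 923521 / 2313441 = 0.40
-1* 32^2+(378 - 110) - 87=-843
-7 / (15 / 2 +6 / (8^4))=-14336 / 15363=-0.93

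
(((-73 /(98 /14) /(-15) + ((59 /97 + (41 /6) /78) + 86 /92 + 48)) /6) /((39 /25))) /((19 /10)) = 45977442575 /16247364588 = 2.83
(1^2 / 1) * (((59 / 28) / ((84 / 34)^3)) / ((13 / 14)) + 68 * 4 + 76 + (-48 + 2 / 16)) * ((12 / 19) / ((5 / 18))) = 578417053 / 847210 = 682.73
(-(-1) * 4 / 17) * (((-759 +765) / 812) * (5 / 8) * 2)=15 / 6902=0.00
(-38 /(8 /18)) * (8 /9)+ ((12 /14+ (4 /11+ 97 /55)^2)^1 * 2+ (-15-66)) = -3096529 /21175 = -146.24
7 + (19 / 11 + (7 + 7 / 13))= 2326 / 143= 16.27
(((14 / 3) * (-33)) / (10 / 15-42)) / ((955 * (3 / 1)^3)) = 0.00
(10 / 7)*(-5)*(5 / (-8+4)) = 125 / 14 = 8.93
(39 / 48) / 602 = 13 / 9632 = 0.00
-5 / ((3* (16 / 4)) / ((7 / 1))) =-35 / 12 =-2.92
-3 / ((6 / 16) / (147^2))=-172872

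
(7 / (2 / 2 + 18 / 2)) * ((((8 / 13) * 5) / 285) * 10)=56 / 741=0.08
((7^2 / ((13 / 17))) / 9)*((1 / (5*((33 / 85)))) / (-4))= -14161 / 15444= -0.92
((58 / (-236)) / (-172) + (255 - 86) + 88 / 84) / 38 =72477625 / 16196208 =4.47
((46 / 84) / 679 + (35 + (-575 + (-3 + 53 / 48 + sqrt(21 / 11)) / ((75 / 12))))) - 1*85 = -297206291 / 475300 + 4*sqrt(231) / 275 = -625.08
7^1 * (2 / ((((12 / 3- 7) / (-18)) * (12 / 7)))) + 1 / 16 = 785 / 16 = 49.06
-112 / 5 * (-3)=336 / 5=67.20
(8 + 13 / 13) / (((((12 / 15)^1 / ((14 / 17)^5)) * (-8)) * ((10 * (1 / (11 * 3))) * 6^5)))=-184877 / 817837632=-0.00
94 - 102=-8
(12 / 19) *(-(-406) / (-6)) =-812 / 19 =-42.74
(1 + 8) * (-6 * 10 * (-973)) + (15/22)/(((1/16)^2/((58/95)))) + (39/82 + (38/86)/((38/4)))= 387278778121/736934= 525527.09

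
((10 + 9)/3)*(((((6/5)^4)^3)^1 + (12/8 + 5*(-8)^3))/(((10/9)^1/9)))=-638640888901389/4882812500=-130793.65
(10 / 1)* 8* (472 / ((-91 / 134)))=-5059840 / 91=-55602.64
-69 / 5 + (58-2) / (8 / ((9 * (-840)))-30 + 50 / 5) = -16.60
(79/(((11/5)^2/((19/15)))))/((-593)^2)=7505/127648587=0.00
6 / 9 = 2 / 3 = 0.67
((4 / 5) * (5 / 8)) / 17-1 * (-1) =1.03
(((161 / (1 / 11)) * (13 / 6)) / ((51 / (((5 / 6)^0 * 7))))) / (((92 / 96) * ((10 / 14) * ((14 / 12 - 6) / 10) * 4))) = -196196 / 493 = -397.96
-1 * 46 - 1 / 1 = -47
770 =770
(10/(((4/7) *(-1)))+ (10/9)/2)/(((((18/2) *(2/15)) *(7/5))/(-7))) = 7625/108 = 70.60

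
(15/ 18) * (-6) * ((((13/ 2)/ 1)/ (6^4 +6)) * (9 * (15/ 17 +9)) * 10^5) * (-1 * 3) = 351000000/ 527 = 666034.16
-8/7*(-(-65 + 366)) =344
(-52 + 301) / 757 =249 / 757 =0.33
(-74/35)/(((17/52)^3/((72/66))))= -124859904/1891505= -66.01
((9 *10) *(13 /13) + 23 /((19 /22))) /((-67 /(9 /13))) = -1.21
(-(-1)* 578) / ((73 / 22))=12716 / 73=174.19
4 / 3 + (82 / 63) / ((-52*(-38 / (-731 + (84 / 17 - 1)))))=25114 / 29393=0.85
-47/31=-1.52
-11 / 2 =-5.50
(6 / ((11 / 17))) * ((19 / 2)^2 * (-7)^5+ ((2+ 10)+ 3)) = -309430617 / 22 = -14065028.05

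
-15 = -15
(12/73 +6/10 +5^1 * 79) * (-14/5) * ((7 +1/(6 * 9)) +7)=-765461746/49275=-15534.48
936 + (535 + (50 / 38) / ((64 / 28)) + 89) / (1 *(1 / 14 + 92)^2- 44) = 117589784671 / 125620172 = 936.07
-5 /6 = -0.83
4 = 4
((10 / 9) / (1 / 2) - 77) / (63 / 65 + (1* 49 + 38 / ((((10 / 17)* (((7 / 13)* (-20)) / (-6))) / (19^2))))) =-3062150 / 534105729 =-0.01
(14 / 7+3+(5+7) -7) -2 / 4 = 19 / 2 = 9.50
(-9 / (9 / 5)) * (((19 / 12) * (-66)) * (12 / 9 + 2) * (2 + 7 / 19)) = 4125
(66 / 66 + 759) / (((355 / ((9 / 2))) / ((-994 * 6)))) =-57456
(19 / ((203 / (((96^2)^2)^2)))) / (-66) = -22844003334488064 / 2233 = -10230185102771.19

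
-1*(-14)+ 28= 42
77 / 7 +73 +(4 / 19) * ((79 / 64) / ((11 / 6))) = 140685 / 1672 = 84.14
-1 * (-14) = 14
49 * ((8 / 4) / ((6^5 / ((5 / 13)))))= 245 / 50544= 0.00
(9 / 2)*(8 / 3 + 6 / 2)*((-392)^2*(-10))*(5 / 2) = -97960800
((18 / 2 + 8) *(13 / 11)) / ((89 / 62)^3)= 52670488 / 7754659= 6.79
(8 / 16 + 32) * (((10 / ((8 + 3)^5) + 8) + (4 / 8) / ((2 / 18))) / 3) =261709175 / 1932612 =135.42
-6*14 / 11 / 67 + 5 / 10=569 / 1474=0.39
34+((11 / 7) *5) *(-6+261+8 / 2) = 2069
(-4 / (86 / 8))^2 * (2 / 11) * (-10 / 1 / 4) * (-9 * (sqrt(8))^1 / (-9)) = -2560 * sqrt(2) / 20339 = -0.18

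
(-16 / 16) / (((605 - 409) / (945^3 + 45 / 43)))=-9072017730 / 2107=-4305656.26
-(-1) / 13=1 / 13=0.08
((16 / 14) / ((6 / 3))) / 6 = 2 / 21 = 0.10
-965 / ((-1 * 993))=965 / 993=0.97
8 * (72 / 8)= 72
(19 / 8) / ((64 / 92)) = 437 / 128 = 3.41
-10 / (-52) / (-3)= -5 / 78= -0.06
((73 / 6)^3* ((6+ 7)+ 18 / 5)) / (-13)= -32288411 / 14040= -2299.74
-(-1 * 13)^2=-169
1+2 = 3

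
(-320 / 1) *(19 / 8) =-760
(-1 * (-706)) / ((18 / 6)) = 706 / 3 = 235.33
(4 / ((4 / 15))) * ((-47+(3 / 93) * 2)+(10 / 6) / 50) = -43619 / 62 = -703.53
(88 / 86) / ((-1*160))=-11 / 1720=-0.01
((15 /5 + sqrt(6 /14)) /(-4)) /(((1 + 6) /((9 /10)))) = -27 /280 - 9*sqrt(21) /1960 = -0.12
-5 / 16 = -0.31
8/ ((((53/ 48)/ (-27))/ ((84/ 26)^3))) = -768144384/ 116441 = -6596.85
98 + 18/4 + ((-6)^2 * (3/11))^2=48133/242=198.90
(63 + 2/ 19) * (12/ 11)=68.84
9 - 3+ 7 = 13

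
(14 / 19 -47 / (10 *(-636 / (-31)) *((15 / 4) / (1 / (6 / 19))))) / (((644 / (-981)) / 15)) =-161039107 / 12970160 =-12.42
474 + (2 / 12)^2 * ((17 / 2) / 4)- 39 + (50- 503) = -5167 / 288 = -17.94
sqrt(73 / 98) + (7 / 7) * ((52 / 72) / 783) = 13 / 14094 + sqrt(146) / 14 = 0.86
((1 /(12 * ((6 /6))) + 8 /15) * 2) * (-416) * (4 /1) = -2052.27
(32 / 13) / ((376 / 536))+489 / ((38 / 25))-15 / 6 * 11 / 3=11007173 / 34827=316.05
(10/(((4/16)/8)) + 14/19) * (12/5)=769.77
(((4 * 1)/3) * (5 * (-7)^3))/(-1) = 6860/3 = 2286.67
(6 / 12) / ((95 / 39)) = 39 / 190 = 0.21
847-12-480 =355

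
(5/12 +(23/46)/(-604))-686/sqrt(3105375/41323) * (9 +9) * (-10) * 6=1507/3624 +218736 * sqrt(645)/65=85465.11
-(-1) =1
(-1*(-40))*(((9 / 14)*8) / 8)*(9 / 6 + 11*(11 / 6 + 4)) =11820 / 7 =1688.57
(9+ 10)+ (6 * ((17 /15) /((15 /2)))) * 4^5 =71057 /75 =947.43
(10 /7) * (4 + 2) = 60 /7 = 8.57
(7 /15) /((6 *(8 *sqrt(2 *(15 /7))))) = 7 *sqrt(210) /21600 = 0.00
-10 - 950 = -960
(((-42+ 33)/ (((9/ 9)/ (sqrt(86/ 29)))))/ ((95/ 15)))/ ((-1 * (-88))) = -0.03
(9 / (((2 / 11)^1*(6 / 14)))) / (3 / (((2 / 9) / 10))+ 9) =77 / 96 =0.80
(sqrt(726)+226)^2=4972* sqrt(6)+51802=63980.86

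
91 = 91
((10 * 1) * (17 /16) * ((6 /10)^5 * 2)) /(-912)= -1377 /760000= -0.00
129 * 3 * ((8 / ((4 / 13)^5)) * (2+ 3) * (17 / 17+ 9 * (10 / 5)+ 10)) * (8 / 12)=6945035565 / 64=108516180.70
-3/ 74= -0.04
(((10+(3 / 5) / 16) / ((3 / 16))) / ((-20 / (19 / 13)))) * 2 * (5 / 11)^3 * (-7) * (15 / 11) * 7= 49.10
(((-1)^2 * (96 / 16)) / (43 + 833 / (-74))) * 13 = 1924 / 783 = 2.46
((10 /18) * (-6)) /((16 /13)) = -65 /24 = -2.71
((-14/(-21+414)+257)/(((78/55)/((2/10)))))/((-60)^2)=1110857/110354400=0.01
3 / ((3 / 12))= 12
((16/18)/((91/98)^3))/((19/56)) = 1229312/375687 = 3.27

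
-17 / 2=-8.50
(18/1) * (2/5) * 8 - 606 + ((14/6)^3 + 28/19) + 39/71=-97189916/182115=-533.67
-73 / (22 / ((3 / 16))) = -0.62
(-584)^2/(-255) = -341056/255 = -1337.47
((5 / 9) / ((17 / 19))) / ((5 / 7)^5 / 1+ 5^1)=319333 / 2667096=0.12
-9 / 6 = -3 / 2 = -1.50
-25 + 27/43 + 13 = -489/43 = -11.37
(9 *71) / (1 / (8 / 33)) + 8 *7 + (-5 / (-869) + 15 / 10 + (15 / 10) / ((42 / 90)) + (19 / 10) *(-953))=-97028161 / 60830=-1595.07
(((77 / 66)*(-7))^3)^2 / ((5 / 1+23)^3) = 40353607 / 2985984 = 13.51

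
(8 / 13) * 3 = 1.85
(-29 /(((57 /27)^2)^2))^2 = 36202292361 /16983563041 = 2.13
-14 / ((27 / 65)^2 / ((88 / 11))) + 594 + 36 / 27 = -39202 / 729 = -53.78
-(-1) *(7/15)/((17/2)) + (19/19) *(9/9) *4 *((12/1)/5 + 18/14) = 26414/1785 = 14.80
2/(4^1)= 1/2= 0.50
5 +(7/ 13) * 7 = 114/ 13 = 8.77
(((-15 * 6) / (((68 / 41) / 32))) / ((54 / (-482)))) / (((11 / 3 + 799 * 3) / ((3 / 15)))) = 1.29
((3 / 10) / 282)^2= 1 / 883600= 0.00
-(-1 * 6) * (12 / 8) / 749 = 9 / 749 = 0.01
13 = 13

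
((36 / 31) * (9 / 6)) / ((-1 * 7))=-54 / 217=-0.25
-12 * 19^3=-82308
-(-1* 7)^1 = 7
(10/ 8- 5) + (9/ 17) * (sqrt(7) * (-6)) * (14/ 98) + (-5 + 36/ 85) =-9.53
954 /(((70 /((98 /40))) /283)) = 944937 /100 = 9449.37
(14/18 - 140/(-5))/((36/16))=1036/81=12.79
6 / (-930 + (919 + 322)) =6 / 311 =0.02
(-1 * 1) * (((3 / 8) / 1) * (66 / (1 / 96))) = -2376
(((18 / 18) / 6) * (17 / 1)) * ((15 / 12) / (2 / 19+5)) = 1615 / 2328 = 0.69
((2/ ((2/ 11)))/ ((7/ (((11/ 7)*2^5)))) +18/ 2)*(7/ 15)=4313/ 105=41.08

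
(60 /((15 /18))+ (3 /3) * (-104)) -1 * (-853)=821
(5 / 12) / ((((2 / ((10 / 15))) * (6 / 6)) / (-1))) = -0.14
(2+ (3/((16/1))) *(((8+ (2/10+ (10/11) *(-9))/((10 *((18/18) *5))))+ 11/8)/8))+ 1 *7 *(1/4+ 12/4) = 35152107/1408000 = 24.97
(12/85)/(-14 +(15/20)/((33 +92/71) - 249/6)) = -8184/817615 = -0.01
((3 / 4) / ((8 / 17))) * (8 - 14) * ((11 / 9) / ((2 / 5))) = -935 / 32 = -29.22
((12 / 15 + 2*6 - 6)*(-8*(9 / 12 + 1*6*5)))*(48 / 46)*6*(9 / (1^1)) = -10839744 / 115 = -94258.64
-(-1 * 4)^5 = 1024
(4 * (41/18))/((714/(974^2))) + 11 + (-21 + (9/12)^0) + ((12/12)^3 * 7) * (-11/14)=12091.23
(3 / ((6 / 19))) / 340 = 19 / 680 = 0.03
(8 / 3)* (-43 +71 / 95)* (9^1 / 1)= -96336 / 95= -1014.06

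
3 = 3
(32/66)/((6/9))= 8/11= 0.73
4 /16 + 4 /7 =23 /28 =0.82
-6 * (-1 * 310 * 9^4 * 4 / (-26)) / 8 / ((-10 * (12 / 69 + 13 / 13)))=519777 / 26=19991.42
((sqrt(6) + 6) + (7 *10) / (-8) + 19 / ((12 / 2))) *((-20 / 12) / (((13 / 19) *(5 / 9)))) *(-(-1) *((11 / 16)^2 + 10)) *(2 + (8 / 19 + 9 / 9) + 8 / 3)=-930307 *sqrt(6) / 3328 - 4651535 / 39936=-801.20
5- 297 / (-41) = 502 / 41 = 12.24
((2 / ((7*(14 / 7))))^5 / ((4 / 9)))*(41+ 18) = 531 / 67228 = 0.01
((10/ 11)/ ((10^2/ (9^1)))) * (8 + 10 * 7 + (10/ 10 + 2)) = 729/ 110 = 6.63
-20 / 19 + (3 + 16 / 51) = 2.26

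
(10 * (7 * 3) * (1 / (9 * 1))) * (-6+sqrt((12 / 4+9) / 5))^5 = -306432+1714944 * sqrt(15) / 25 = -40754.02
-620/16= -155/4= -38.75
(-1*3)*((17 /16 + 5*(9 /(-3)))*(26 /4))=8697 /32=271.78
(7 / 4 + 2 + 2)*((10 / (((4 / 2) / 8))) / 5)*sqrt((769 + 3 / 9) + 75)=46*sqrt(7599) / 3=1336.64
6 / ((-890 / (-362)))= 1086 / 445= 2.44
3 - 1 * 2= 1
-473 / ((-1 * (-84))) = -473 / 84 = -5.63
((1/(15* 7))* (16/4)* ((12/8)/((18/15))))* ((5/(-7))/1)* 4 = -0.14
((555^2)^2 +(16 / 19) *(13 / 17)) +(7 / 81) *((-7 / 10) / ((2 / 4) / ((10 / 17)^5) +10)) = 173249240839780424339 / 1825994259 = 94879400625.64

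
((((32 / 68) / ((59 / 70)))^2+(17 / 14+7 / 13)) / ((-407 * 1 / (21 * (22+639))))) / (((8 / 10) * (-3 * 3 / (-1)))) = -416421264885 / 42582348952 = -9.78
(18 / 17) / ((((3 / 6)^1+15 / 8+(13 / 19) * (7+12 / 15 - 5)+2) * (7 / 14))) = 27360 / 81277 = 0.34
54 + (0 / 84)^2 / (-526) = 54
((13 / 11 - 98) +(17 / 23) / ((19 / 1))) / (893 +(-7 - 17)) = -465218 / 4177283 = -0.11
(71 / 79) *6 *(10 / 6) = 710 / 79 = 8.99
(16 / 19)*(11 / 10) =88 / 95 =0.93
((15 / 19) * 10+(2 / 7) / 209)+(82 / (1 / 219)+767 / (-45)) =62192771 / 3465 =17948.85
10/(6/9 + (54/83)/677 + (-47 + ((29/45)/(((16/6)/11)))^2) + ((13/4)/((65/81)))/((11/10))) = -89006544000/316719266539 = -0.28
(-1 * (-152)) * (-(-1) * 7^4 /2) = 182476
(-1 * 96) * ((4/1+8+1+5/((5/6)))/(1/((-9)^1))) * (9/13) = 147744/13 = 11364.92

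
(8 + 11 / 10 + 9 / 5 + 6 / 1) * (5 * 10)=845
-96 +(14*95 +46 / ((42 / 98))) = 4024 / 3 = 1341.33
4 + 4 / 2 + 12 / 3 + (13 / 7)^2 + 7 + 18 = 1884 / 49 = 38.45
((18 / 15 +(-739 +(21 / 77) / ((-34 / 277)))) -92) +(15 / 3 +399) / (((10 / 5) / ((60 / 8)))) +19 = 701.98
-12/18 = -2/3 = -0.67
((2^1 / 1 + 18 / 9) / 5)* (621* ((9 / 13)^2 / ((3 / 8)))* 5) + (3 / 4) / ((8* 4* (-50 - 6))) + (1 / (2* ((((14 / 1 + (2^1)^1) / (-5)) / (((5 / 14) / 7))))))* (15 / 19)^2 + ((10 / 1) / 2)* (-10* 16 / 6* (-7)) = 37727402940385 / 9183562752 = 4108.14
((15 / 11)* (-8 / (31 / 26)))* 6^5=-24261120 / 341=-71146.98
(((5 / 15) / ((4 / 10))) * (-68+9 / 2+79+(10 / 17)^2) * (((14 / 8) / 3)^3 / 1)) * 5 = 26179475 / 1997568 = 13.11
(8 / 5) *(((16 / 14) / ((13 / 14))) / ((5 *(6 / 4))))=256 / 975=0.26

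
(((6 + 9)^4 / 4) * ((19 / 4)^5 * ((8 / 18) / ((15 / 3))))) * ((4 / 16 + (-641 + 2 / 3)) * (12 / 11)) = -21396280971375 / 11264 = -1899527785.10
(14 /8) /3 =7 /12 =0.58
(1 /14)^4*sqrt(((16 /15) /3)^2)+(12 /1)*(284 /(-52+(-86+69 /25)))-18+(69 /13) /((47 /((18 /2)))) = -64049236142 /1518356385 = -42.18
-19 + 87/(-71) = -1436/71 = -20.23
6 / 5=1.20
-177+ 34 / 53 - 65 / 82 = -769899 / 4346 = -177.15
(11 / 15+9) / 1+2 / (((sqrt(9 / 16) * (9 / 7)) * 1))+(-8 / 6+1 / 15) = 1423 / 135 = 10.54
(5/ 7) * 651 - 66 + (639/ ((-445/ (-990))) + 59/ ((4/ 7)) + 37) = 698061/ 356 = 1960.85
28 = 28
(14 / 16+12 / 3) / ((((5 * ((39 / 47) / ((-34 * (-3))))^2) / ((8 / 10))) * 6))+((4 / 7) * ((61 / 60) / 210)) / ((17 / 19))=9572199661 / 4873050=1964.31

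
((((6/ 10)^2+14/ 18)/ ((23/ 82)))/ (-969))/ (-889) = 20992/ 4457957175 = 0.00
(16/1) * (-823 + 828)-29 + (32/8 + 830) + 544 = 1429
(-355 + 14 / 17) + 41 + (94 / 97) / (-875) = -451876098 / 1442875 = -313.18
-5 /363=-0.01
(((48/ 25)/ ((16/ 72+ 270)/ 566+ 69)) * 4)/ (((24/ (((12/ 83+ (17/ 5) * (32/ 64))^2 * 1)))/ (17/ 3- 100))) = -1126352955174/ 761919094375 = -1.48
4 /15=0.27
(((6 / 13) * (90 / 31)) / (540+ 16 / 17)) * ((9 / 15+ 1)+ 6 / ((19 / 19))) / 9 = 102 / 48763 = 0.00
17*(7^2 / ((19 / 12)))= 9996 / 19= 526.11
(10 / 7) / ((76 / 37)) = 185 / 266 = 0.70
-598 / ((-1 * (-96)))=-299 / 48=-6.23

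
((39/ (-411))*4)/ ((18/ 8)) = -208/ 1233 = -0.17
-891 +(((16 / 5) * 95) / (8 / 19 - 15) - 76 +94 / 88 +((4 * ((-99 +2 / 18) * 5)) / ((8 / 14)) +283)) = -456855653 / 109692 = -4164.89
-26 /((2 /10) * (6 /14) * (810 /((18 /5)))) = -182 /135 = -1.35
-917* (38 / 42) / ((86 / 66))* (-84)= 2299836 / 43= 53484.56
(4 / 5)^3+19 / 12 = 3143 / 1500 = 2.10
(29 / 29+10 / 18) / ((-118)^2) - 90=-90.00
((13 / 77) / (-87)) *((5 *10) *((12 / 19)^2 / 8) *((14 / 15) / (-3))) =520 / 345477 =0.00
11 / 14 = 0.79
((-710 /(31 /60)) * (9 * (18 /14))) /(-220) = 172530 /2387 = 72.28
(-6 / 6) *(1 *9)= -9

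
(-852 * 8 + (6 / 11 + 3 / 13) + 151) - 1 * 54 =-960706 / 143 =-6718.22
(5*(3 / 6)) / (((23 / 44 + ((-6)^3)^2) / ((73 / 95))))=1606 / 39004853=0.00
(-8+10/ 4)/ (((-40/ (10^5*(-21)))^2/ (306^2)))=-1419463237500000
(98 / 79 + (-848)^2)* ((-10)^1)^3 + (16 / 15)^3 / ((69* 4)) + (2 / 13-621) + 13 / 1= -171983242343780102 / 239162625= -719105848.35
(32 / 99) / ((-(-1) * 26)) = 16 / 1287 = 0.01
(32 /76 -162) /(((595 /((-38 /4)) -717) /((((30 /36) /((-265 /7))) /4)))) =-10745 /9421068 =-0.00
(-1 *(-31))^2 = 961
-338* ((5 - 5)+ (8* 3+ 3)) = -9126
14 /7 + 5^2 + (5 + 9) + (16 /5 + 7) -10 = 206 /5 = 41.20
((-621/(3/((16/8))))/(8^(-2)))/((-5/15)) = 79488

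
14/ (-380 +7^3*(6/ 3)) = 7/ 153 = 0.05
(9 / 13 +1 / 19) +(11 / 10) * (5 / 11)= 615 / 494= 1.24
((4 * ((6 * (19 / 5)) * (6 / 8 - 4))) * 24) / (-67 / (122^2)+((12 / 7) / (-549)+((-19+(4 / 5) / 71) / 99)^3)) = 132401075143397860800 / 273237744481811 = 484563.64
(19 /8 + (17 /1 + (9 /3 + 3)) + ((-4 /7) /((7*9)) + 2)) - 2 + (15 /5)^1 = 100075 /3528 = 28.37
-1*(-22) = 22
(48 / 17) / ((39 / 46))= 736 / 221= 3.33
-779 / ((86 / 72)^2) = -1009584 / 1849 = -546.02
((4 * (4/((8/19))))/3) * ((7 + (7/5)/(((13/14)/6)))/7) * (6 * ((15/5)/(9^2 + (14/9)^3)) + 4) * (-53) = -78110585284/12049635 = -6482.40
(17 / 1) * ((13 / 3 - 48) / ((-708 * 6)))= 2227 / 12744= 0.17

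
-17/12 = -1.42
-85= -85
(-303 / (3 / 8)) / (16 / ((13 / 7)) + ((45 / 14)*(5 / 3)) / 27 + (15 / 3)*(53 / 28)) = -2647008 / 59879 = -44.21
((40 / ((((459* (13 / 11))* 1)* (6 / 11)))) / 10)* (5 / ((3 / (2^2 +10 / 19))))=104060 / 1020357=0.10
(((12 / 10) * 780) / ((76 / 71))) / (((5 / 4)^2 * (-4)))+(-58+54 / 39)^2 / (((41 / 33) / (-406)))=-3447840902424 / 3291275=-1047569.99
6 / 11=0.55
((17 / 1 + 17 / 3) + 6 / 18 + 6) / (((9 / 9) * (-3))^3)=-29 / 27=-1.07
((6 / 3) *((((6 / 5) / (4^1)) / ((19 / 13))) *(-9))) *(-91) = 31941 / 95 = 336.22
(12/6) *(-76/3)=-152/3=-50.67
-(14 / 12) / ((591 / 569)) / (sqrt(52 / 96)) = -1.53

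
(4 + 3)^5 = 16807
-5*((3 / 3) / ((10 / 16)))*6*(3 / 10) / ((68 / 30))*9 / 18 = -54 / 17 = -3.18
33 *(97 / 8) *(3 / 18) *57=60819 / 16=3801.19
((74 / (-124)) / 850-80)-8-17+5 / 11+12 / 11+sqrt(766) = -59973007 / 579700+sqrt(766) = -75.78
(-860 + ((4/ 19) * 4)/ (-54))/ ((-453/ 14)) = 6176632/ 232389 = 26.58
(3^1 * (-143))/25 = -429/25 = -17.16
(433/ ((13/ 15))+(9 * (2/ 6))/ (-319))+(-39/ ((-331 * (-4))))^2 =3631937680803/ 7269591472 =499.61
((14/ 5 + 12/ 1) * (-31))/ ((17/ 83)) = -190402/ 85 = -2240.02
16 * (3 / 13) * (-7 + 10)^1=144 / 13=11.08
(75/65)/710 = 3/1846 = 0.00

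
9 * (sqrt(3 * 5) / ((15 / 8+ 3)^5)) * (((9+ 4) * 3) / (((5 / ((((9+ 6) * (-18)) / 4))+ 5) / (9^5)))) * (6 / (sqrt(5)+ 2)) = -69657034752 * sqrt(15) / 3798613+ 174142586880 * sqrt(3) / 3798613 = 8382.87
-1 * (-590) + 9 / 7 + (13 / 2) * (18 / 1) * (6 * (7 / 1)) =38537 / 7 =5505.29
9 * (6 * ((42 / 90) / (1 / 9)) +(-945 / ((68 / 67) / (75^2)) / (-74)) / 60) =10843.26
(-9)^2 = 81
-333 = -333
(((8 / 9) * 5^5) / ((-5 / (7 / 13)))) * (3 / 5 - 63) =56000 / 3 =18666.67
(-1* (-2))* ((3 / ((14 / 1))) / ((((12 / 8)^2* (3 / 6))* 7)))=8 / 147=0.05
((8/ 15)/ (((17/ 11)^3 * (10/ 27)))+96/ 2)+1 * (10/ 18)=48.95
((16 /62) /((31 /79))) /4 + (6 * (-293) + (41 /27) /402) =-18335405719 /10430694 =-1757.83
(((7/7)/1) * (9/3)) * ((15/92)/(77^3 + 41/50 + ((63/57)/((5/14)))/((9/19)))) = 3375/3150128438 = 0.00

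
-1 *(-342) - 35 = 307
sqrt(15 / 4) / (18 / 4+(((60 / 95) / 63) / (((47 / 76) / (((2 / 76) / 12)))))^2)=3165075081 * sqrt(15) / 28485675737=0.43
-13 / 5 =-2.60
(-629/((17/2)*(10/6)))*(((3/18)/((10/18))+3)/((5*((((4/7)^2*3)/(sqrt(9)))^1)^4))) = -21116466063/8192000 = -2577.69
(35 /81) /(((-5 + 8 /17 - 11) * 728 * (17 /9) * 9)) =-5 /2223936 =-0.00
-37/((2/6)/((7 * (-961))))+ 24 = 746721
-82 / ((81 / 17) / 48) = -22304 / 27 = -826.07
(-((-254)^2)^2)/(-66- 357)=4162314256/423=9839986.42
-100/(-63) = 100/63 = 1.59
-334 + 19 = -315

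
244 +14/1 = 258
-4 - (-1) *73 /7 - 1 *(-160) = 1165 /7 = 166.43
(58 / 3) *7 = 406 / 3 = 135.33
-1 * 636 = -636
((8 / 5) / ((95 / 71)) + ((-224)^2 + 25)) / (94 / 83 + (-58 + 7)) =-1979221569 / 1966025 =-1006.71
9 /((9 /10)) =10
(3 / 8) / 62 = 3 / 496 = 0.01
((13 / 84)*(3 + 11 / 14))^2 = 474721 / 1382976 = 0.34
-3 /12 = -1 /4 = -0.25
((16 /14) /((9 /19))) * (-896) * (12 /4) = -19456 /3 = -6485.33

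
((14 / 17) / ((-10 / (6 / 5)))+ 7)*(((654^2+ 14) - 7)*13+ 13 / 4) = 65234639197 / 1700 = 38373317.17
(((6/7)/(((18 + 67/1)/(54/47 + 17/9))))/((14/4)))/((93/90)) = 10280/1213681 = 0.01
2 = 2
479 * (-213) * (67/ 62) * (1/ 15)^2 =-2278603/ 4650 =-490.02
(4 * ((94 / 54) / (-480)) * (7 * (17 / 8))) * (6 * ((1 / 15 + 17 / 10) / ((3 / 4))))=-296429 / 97200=-3.05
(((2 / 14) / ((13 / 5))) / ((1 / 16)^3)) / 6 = 10240 / 273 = 37.51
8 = 8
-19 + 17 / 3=-40 / 3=-13.33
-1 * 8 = -8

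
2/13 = 0.15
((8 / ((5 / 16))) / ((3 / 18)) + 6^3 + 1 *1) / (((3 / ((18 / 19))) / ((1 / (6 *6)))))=1853 / 570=3.25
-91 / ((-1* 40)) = 91 / 40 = 2.28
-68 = -68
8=8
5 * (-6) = -30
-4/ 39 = -0.10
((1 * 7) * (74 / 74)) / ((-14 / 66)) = -33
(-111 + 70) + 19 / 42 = -1703 / 42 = -40.55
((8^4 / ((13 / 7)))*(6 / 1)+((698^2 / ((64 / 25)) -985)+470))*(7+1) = 42230717 / 26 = 1624258.35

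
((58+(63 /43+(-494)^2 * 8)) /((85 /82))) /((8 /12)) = 10325965743 /3655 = 2825161.63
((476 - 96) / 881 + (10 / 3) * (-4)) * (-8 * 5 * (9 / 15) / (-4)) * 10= -682000 / 881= -774.12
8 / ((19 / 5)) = 40 / 19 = 2.11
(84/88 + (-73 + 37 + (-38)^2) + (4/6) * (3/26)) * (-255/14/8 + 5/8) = -10650265/4576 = -2327.42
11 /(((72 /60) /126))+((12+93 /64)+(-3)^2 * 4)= 77085 /64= 1204.45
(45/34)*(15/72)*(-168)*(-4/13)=3150/221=14.25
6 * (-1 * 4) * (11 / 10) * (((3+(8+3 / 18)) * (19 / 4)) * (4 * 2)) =-56012 / 5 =-11202.40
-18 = -18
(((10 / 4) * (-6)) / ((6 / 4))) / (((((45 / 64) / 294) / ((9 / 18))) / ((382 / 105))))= -342272 / 45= -7606.04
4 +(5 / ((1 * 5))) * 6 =10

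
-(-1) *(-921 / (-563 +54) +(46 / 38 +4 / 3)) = 126302 / 29013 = 4.35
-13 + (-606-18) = -637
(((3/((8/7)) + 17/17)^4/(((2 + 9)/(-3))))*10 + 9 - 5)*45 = -473359635/22528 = -21012.06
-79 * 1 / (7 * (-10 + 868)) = -79 / 6006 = -0.01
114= 114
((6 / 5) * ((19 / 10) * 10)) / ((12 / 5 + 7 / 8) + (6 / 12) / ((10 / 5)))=304 / 47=6.47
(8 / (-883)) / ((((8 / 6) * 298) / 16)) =-48 / 131567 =-0.00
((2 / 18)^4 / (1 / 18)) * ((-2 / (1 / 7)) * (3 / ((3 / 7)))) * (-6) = 392 / 243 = 1.61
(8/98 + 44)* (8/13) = 17280/637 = 27.13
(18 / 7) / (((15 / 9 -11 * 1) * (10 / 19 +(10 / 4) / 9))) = -4617 / 13475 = -0.34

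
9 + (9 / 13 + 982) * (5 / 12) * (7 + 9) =255851 / 39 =6560.28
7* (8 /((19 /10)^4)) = 560000 /130321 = 4.30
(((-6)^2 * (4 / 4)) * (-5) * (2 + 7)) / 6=-270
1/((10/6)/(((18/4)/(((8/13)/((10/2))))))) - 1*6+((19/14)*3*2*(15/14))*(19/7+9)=648345/5488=118.14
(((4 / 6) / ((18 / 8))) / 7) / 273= 0.00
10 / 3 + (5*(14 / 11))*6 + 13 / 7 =10019 / 231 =43.37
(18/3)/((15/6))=12/5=2.40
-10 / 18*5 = -25 / 9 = -2.78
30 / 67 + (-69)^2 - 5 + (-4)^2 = 319754 / 67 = 4772.45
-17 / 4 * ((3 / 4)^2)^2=-1377 / 1024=-1.34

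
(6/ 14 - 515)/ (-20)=1801/ 70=25.73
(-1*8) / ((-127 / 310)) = 2480 / 127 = 19.53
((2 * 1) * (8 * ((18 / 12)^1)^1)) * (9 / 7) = 216 / 7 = 30.86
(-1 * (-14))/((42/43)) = 43/3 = 14.33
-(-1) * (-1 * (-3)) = 3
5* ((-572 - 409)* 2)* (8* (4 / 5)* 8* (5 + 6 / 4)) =-3264768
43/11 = 3.91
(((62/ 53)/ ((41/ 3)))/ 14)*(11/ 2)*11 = 11253/ 30422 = 0.37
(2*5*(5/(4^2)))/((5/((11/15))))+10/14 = 197/168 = 1.17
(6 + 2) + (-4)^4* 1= 264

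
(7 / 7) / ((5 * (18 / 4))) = 2 / 45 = 0.04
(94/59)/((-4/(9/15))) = -141/590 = -0.24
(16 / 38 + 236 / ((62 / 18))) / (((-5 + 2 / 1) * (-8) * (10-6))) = 10151 / 14136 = 0.72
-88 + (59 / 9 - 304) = -3469 / 9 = -385.44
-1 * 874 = -874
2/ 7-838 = -5864/ 7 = -837.71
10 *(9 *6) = 540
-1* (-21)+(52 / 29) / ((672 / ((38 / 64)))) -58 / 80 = 20.28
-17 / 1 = -17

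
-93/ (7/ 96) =-8928/ 7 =-1275.43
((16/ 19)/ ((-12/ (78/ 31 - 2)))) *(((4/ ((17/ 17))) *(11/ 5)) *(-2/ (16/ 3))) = 352/ 2945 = 0.12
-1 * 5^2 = -25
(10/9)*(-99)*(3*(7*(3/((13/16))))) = -110880/13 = -8529.23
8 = 8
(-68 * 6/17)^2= 576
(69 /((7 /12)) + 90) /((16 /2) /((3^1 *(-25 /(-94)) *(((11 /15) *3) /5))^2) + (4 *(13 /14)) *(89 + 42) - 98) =793881 /1728448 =0.46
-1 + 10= 9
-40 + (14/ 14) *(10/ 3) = -110/ 3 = -36.67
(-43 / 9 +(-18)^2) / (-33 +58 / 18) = -10.72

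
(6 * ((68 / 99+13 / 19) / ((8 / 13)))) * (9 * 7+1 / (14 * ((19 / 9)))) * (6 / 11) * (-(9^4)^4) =-1041670127383715332661769 / 1223068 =-851686191923683174.33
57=57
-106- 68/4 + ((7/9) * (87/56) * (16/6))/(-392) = -433973/3528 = -123.01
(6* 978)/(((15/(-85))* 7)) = -33252/7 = -4750.29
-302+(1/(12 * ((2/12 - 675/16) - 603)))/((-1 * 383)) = -3581135022/11858063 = -302.00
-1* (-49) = 49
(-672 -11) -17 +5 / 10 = -1399 / 2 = -699.50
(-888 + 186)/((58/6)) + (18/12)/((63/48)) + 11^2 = 10053/203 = 49.52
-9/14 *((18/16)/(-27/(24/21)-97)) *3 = 243/13510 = 0.02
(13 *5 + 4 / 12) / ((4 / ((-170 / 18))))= -4165 / 27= -154.26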